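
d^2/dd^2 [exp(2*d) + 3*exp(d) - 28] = (4*exp(d) + 3)*exp(d)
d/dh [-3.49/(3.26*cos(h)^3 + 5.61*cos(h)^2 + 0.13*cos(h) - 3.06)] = (34.1322*sin(h)^2 - 39.1578*cos(h) - 34.5859)*sin(h)/(3.26*cos(h)^3 + 5.61*cos(h)^2 + 0.13*cos(h) - 3.06)^2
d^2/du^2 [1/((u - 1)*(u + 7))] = 2*((u - 1)^2 + (u - 1)*(u + 7) + (u + 7)^2)/((u - 1)^3*(u + 7)^3)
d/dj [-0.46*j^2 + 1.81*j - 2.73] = 1.81 - 0.92*j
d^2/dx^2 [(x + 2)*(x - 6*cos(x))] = 2*(3*x + 6)*cos(x) + 12*sin(x) + 2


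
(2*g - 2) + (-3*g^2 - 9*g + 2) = -3*g^2 - 7*g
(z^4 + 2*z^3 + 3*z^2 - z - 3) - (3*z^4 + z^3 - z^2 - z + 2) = -2*z^4 + z^3 + 4*z^2 - 5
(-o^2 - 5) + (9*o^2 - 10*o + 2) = 8*o^2 - 10*o - 3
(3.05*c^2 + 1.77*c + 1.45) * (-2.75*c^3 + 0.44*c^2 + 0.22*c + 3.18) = -8.3875*c^5 - 3.5255*c^4 - 2.5377*c^3 + 10.7264*c^2 + 5.9476*c + 4.611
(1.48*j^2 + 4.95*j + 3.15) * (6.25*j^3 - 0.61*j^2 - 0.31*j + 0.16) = 9.25*j^5 + 30.0347*j^4 + 16.2092*j^3 - 3.2192*j^2 - 0.1845*j + 0.504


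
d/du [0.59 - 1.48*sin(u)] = -1.48*cos(u)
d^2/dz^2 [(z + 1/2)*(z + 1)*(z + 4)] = 6*z + 11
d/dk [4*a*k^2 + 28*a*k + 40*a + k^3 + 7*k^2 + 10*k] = 8*a*k + 28*a + 3*k^2 + 14*k + 10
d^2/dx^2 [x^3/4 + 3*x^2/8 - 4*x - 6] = 3*x/2 + 3/4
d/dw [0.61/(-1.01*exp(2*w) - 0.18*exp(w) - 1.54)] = (1.2322*exp(w) + 0.1098)*exp(w)/(1.01*exp(2*w) + 0.18*exp(w) + 1.54)^2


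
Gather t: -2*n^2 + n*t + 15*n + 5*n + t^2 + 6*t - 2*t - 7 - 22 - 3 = -2*n^2 + 20*n + t^2 + t*(n + 4) - 32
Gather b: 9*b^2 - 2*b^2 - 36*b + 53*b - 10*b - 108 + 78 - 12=7*b^2 + 7*b - 42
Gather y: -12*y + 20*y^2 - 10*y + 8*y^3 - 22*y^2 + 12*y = 8*y^3 - 2*y^2 - 10*y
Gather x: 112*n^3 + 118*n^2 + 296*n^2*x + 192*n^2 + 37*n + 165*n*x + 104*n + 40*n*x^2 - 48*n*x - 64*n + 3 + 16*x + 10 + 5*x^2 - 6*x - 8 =112*n^3 + 310*n^2 + 77*n + x^2*(40*n + 5) + x*(296*n^2 + 117*n + 10) + 5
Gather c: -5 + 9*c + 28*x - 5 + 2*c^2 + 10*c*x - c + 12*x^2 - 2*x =2*c^2 + c*(10*x + 8) + 12*x^2 + 26*x - 10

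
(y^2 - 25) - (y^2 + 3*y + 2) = -3*y - 27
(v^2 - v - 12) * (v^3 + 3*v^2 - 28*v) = v^5 + 2*v^4 - 43*v^3 - 8*v^2 + 336*v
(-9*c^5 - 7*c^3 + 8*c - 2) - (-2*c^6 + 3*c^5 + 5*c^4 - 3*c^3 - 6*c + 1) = 2*c^6 - 12*c^5 - 5*c^4 - 4*c^3 + 14*c - 3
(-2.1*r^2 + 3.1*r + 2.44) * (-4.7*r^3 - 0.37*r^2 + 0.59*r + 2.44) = 9.87*r^5 - 13.793*r^4 - 13.854*r^3 - 4.1978*r^2 + 9.0036*r + 5.9536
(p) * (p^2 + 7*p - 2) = p^3 + 7*p^2 - 2*p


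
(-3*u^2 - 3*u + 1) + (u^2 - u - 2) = -2*u^2 - 4*u - 1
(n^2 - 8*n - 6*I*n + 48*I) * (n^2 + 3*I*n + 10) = n^4 - 8*n^3 - 3*I*n^3 + 28*n^2 + 24*I*n^2 - 224*n - 60*I*n + 480*I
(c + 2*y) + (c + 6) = 2*c + 2*y + 6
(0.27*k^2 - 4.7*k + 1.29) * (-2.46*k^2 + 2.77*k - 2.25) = -0.6642*k^4 + 12.3099*k^3 - 16.7999*k^2 + 14.1483*k - 2.9025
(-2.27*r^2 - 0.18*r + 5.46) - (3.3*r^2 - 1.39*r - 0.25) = -5.57*r^2 + 1.21*r + 5.71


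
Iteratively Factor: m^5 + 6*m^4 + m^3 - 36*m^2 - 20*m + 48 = (m + 3)*(m^4 + 3*m^3 - 8*m^2 - 12*m + 16) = (m + 2)*(m + 3)*(m^3 + m^2 - 10*m + 8) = (m - 2)*(m + 2)*(m + 3)*(m^2 + 3*m - 4) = (m - 2)*(m - 1)*(m + 2)*(m + 3)*(m + 4)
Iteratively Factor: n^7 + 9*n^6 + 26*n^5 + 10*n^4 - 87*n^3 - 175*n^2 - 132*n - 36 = (n + 3)*(n^6 + 6*n^5 + 8*n^4 - 14*n^3 - 45*n^2 - 40*n - 12) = (n + 1)*(n + 3)*(n^5 + 5*n^4 + 3*n^3 - 17*n^2 - 28*n - 12) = (n + 1)*(n + 2)*(n + 3)*(n^4 + 3*n^3 - 3*n^2 - 11*n - 6) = (n - 2)*(n + 1)*(n + 2)*(n + 3)*(n^3 + 5*n^2 + 7*n + 3) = (n - 2)*(n + 1)*(n + 2)*(n + 3)^2*(n^2 + 2*n + 1) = (n - 2)*(n + 1)^2*(n + 2)*(n + 3)^2*(n + 1)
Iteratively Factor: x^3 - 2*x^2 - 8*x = (x + 2)*(x^2 - 4*x) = (x - 4)*(x + 2)*(x)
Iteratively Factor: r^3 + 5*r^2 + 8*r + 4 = (r + 2)*(r^2 + 3*r + 2) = (r + 1)*(r + 2)*(r + 2)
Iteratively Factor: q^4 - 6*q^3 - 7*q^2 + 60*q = (q + 3)*(q^3 - 9*q^2 + 20*q) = (q - 4)*(q + 3)*(q^2 - 5*q) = q*(q - 4)*(q + 3)*(q - 5)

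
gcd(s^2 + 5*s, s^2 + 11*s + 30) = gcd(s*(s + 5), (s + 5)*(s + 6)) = s + 5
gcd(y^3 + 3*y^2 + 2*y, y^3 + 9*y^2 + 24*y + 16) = y + 1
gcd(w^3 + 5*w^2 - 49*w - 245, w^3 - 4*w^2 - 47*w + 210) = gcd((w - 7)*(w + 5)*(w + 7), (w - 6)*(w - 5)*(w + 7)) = w + 7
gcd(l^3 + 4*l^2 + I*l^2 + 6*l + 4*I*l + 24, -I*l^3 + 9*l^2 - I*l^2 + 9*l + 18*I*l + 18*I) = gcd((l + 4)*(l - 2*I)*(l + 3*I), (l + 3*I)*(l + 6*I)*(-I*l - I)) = l + 3*I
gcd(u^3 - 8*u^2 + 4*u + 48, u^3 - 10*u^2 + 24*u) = u^2 - 10*u + 24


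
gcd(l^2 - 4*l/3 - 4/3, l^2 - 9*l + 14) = l - 2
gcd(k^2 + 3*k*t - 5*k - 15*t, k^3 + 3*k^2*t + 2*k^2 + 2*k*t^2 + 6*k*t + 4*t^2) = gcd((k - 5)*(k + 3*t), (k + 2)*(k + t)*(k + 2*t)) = 1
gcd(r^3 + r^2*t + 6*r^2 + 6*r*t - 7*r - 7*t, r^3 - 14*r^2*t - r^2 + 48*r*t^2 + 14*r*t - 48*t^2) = r - 1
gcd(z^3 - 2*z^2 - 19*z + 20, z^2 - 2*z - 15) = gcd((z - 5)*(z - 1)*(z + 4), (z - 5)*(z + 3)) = z - 5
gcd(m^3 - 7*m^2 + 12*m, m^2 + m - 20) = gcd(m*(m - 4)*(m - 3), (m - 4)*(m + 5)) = m - 4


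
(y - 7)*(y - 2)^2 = y^3 - 11*y^2 + 32*y - 28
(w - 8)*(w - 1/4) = w^2 - 33*w/4 + 2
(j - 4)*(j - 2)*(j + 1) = j^3 - 5*j^2 + 2*j + 8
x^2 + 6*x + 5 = (x + 1)*(x + 5)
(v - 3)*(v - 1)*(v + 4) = v^3 - 13*v + 12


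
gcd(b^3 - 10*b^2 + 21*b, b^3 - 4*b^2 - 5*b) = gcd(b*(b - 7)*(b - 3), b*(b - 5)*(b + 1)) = b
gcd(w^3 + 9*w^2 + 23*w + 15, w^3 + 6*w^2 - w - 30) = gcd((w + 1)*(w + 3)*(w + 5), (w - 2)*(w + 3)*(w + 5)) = w^2 + 8*w + 15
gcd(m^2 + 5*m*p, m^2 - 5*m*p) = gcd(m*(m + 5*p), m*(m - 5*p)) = m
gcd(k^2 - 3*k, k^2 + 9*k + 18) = 1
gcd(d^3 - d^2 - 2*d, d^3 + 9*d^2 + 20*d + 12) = d + 1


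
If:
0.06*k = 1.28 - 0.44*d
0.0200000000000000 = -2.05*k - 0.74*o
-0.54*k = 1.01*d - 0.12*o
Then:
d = 3.46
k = -4.00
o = 11.06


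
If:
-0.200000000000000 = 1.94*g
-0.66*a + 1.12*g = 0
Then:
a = -0.17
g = -0.10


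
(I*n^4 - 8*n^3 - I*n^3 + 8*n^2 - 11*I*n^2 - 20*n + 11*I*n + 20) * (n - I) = I*n^5 - 7*n^4 - I*n^4 + 7*n^3 - 3*I*n^3 - 31*n^2 + 3*I*n^2 + 31*n + 20*I*n - 20*I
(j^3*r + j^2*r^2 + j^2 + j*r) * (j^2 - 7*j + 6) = j^5*r + j^4*r^2 - 7*j^4*r + j^4 - 7*j^3*r^2 + 7*j^3*r - 7*j^3 + 6*j^2*r^2 - 7*j^2*r + 6*j^2 + 6*j*r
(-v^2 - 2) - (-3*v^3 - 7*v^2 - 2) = 3*v^3 + 6*v^2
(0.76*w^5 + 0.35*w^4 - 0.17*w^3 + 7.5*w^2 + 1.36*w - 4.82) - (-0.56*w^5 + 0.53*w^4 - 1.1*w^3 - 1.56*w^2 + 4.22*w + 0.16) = 1.32*w^5 - 0.18*w^4 + 0.93*w^3 + 9.06*w^2 - 2.86*w - 4.98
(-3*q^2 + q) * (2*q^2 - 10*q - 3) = -6*q^4 + 32*q^3 - q^2 - 3*q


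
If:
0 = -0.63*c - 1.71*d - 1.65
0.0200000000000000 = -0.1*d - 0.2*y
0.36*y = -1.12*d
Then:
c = -2.72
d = 0.04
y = -0.12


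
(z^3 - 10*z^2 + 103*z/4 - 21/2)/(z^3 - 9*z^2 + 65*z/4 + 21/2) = (2*z - 1)/(2*z + 1)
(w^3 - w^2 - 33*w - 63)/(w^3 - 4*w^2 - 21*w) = (w + 3)/w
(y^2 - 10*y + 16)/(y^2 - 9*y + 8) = (y - 2)/(y - 1)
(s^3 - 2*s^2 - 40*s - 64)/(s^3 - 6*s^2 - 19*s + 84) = (s^2 - 6*s - 16)/(s^2 - 10*s + 21)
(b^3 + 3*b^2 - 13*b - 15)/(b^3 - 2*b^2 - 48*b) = (-b^3 - 3*b^2 + 13*b + 15)/(b*(-b^2 + 2*b + 48))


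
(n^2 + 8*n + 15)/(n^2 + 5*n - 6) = (n^2 + 8*n + 15)/(n^2 + 5*n - 6)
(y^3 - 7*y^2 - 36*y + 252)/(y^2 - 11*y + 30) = (y^2 - y - 42)/(y - 5)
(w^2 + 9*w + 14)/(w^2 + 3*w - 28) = (w + 2)/(w - 4)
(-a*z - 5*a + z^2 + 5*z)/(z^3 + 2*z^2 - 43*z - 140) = (-a + z)/(z^2 - 3*z - 28)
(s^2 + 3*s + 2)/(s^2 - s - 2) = (s + 2)/(s - 2)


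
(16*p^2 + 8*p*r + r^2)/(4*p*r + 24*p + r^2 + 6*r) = (4*p + r)/(r + 6)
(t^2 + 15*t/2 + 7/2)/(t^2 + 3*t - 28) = (t + 1/2)/(t - 4)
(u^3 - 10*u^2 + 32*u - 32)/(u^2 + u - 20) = (u^2 - 6*u + 8)/(u + 5)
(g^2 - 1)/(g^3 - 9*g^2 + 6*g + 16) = (g - 1)/(g^2 - 10*g + 16)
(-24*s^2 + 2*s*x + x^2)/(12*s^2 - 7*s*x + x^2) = (6*s + x)/(-3*s + x)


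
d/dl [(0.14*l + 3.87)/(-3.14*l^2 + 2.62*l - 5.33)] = (0.4396*l^2 + 24.3036*l - 10.8856)/(9.8596*l^4 - 16.4536*l^3 + 40.3368*l^2 - 27.9292*l + 28.4089)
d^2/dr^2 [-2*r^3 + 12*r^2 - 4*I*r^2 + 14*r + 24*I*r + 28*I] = -12*r + 24 - 8*I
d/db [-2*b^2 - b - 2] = -4*b - 1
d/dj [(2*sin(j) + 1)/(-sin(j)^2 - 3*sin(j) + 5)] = (2*sin(j) - cos(2*j) + 14)*cos(j)/(sin(j)^2 + 3*sin(j) - 5)^2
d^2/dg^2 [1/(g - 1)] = 2/(g - 1)^3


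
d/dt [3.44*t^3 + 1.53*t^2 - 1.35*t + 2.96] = 10.32*t^2 + 3.06*t - 1.35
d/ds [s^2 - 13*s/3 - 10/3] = 2*s - 13/3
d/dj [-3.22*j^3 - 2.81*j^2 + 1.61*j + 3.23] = -9.66*j^2 - 5.62*j + 1.61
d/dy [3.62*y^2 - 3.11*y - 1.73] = 7.24*y - 3.11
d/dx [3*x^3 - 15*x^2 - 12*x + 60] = 9*x^2 - 30*x - 12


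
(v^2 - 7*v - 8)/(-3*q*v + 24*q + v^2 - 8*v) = (-v - 1)/(3*q - v)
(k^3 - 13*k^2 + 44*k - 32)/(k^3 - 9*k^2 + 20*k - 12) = (k^2 - 12*k + 32)/(k^2 - 8*k + 12)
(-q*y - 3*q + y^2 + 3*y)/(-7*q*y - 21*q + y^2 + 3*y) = (-q + y)/(-7*q + y)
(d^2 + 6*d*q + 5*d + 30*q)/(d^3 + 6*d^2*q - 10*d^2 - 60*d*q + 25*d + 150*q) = (d + 5)/(d^2 - 10*d + 25)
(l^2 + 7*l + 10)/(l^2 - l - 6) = (l + 5)/(l - 3)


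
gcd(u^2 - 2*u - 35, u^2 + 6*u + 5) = u + 5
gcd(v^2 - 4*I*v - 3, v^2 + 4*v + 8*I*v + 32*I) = 1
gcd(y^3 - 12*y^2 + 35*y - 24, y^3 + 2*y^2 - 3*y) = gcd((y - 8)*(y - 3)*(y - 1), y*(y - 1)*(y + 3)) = y - 1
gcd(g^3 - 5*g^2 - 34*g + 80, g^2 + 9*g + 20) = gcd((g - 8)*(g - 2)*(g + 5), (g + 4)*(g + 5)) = g + 5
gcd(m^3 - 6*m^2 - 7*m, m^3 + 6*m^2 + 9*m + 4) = m + 1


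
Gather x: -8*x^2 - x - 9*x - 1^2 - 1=-8*x^2 - 10*x - 2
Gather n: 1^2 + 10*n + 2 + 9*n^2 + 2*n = 9*n^2 + 12*n + 3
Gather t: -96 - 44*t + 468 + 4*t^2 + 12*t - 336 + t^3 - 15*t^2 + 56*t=t^3 - 11*t^2 + 24*t + 36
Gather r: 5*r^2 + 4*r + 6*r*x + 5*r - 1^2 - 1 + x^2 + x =5*r^2 + r*(6*x + 9) + x^2 + x - 2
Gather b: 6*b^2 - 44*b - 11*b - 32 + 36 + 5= 6*b^2 - 55*b + 9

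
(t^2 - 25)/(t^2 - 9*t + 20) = (t + 5)/(t - 4)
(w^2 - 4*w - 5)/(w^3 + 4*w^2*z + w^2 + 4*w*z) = (w - 5)/(w*(w + 4*z))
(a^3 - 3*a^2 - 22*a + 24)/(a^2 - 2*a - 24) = a - 1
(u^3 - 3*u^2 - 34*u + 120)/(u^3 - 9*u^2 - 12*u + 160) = (u^2 + 2*u - 24)/(u^2 - 4*u - 32)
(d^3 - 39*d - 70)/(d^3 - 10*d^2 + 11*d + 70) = (d + 5)/(d - 5)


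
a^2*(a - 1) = a^3 - a^2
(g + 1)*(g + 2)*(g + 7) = g^3 + 10*g^2 + 23*g + 14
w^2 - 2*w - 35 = (w - 7)*(w + 5)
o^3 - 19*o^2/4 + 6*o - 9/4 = (o - 3)*(o - 1)*(o - 3/4)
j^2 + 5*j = j*(j + 5)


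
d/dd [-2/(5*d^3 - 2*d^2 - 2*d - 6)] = 2*(15*d^2 - 4*d - 2)/(-5*d^3 + 2*d^2 + 2*d + 6)^2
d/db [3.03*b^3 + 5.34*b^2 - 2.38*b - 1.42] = 9.09*b^2 + 10.68*b - 2.38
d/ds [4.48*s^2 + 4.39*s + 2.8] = 8.96*s + 4.39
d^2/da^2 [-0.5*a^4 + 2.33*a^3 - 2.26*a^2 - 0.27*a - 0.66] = -6.0*a^2 + 13.98*a - 4.52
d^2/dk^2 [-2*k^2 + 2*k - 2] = -4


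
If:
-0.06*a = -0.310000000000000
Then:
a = 5.17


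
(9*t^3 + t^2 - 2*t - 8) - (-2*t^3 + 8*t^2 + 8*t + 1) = 11*t^3 - 7*t^2 - 10*t - 9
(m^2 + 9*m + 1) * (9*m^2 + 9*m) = 9*m^4 + 90*m^3 + 90*m^2 + 9*m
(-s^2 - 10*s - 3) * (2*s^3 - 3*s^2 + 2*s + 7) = -2*s^5 - 17*s^4 + 22*s^3 - 18*s^2 - 76*s - 21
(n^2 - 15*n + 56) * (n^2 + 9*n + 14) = n^4 - 6*n^3 - 65*n^2 + 294*n + 784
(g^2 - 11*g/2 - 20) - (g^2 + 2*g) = -15*g/2 - 20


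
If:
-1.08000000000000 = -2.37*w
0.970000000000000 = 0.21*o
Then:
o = 4.62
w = 0.46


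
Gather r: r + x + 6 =r + x + 6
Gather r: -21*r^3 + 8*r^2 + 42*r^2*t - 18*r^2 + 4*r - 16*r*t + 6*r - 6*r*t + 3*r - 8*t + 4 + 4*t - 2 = -21*r^3 + r^2*(42*t - 10) + r*(13 - 22*t) - 4*t + 2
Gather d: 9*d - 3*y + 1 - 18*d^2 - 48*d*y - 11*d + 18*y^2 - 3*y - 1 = -18*d^2 + d*(-48*y - 2) + 18*y^2 - 6*y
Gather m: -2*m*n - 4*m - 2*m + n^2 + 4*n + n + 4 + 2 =m*(-2*n - 6) + n^2 + 5*n + 6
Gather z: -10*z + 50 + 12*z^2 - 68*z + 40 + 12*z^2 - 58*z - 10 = 24*z^2 - 136*z + 80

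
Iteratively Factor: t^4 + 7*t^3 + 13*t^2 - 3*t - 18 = (t + 3)*(t^3 + 4*t^2 + t - 6) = (t - 1)*(t + 3)*(t^2 + 5*t + 6) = (t - 1)*(t + 3)^2*(t + 2)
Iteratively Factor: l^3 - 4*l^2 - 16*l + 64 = (l - 4)*(l^2 - 16) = (l - 4)^2*(l + 4)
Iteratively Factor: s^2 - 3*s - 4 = (s - 4)*(s + 1)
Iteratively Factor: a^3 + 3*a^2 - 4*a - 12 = (a + 2)*(a^2 + a - 6) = (a + 2)*(a + 3)*(a - 2)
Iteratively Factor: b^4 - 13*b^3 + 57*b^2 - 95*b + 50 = (b - 2)*(b^3 - 11*b^2 + 35*b - 25) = (b - 2)*(b - 1)*(b^2 - 10*b + 25) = (b - 5)*(b - 2)*(b - 1)*(b - 5)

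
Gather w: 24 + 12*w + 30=12*w + 54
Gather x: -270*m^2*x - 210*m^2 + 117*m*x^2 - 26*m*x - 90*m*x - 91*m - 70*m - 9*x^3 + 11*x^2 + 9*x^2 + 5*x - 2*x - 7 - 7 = -210*m^2 - 161*m - 9*x^3 + x^2*(117*m + 20) + x*(-270*m^2 - 116*m + 3) - 14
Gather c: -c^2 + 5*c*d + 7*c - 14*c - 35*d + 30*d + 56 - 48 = -c^2 + c*(5*d - 7) - 5*d + 8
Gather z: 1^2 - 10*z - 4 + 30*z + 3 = 20*z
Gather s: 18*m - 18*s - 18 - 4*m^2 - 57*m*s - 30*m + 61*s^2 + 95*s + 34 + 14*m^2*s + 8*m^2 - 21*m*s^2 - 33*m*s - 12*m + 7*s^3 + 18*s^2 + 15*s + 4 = 4*m^2 - 24*m + 7*s^3 + s^2*(79 - 21*m) + s*(14*m^2 - 90*m + 92) + 20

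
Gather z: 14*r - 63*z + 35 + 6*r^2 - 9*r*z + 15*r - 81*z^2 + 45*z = 6*r^2 + 29*r - 81*z^2 + z*(-9*r - 18) + 35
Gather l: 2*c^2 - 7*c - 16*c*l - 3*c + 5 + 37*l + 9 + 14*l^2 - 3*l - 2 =2*c^2 - 10*c + 14*l^2 + l*(34 - 16*c) + 12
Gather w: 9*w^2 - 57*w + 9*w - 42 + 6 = 9*w^2 - 48*w - 36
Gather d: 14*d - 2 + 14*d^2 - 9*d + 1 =14*d^2 + 5*d - 1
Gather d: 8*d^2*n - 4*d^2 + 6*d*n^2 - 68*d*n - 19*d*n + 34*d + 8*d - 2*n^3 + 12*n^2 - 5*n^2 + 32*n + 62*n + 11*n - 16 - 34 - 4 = d^2*(8*n - 4) + d*(6*n^2 - 87*n + 42) - 2*n^3 + 7*n^2 + 105*n - 54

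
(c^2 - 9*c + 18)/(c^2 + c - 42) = (c - 3)/(c + 7)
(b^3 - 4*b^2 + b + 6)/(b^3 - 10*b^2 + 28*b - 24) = (b^2 - 2*b - 3)/(b^2 - 8*b + 12)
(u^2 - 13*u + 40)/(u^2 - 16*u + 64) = (u - 5)/(u - 8)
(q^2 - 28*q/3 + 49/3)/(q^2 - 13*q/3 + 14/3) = (q - 7)/(q - 2)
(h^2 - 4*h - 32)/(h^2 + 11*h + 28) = (h - 8)/(h + 7)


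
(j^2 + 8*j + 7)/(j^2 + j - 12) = (j^2 + 8*j + 7)/(j^2 + j - 12)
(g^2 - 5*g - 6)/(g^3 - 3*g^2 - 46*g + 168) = (g + 1)/(g^2 + 3*g - 28)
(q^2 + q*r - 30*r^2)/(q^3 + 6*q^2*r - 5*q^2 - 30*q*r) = (q - 5*r)/(q*(q - 5))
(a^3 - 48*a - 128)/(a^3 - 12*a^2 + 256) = (a + 4)/(a - 8)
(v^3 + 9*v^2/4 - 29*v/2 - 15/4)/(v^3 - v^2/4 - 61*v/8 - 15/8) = 2*(v + 5)/(2*v + 5)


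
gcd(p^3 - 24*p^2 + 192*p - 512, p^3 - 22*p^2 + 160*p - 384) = p^2 - 16*p + 64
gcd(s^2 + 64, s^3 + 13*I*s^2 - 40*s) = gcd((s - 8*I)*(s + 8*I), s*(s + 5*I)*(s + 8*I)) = s + 8*I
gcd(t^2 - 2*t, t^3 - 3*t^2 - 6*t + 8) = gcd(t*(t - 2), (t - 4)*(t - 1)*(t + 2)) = 1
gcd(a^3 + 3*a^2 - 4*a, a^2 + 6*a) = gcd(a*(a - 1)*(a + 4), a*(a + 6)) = a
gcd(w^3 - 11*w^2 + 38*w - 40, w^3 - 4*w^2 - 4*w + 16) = w^2 - 6*w + 8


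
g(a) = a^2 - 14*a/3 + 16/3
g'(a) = 2*a - 14/3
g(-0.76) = 9.46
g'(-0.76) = -6.19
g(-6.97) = 86.44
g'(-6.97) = -18.61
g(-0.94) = 10.60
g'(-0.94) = -6.55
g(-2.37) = 22.01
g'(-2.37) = -9.41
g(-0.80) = 9.71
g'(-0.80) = -6.27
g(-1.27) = 12.87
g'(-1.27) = -7.21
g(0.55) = 3.07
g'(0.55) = -3.57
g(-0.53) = 8.09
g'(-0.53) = -5.73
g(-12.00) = 205.33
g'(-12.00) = -28.67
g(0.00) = 5.33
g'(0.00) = -4.67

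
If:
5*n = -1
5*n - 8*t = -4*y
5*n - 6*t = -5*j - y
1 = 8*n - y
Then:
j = -99/100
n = -1/5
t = -57/40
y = -13/5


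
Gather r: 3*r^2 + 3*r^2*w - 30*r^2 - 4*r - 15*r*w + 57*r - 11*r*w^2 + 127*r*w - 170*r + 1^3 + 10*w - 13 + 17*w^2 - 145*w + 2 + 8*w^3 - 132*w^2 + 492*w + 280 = r^2*(3*w - 27) + r*(-11*w^2 + 112*w - 117) + 8*w^3 - 115*w^2 + 357*w + 270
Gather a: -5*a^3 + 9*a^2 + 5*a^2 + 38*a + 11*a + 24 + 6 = -5*a^3 + 14*a^2 + 49*a + 30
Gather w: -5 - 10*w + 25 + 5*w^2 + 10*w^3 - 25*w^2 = 10*w^3 - 20*w^2 - 10*w + 20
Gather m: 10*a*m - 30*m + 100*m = m*(10*a + 70)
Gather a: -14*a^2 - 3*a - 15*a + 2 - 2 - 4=-14*a^2 - 18*a - 4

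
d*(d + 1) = d^2 + d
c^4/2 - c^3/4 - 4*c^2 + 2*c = c*(c/2 + sqrt(2))*(c - 1/2)*(c - 2*sqrt(2))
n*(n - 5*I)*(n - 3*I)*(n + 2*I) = n^4 - 6*I*n^3 + n^2 - 30*I*n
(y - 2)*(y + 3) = y^2 + y - 6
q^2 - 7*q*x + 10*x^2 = (q - 5*x)*(q - 2*x)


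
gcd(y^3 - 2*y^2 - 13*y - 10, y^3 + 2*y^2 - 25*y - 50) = y^2 - 3*y - 10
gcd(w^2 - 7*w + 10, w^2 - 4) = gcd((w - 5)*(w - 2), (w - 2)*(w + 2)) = w - 2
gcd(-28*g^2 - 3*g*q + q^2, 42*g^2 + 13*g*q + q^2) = 1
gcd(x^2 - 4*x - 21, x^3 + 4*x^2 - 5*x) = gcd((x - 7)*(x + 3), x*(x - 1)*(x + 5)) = 1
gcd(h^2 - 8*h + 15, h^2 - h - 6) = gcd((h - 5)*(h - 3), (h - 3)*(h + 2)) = h - 3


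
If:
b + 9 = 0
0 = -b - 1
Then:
No Solution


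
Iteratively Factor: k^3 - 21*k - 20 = (k + 4)*(k^2 - 4*k - 5) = (k + 1)*(k + 4)*(k - 5)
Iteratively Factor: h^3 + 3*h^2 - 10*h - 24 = (h + 4)*(h^2 - h - 6) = (h + 2)*(h + 4)*(h - 3)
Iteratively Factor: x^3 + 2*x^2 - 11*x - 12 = (x + 1)*(x^2 + x - 12) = (x + 1)*(x + 4)*(x - 3)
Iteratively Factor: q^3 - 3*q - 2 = (q + 1)*(q^2 - q - 2) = (q + 1)^2*(q - 2)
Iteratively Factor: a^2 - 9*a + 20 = (a - 5)*(a - 4)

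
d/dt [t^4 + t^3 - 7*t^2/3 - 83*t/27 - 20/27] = 4*t^3 + 3*t^2 - 14*t/3 - 83/27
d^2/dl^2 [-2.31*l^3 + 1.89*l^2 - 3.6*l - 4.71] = 3.78 - 13.86*l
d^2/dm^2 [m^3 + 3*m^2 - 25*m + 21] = 6*m + 6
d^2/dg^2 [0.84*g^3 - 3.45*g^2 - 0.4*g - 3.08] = 5.04*g - 6.9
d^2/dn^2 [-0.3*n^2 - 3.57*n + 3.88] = -0.600000000000000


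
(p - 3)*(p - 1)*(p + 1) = p^3 - 3*p^2 - p + 3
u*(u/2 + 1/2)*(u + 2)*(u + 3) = u^4/2 + 3*u^3 + 11*u^2/2 + 3*u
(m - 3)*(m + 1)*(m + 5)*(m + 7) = m^4 + 10*m^3 + 8*m^2 - 106*m - 105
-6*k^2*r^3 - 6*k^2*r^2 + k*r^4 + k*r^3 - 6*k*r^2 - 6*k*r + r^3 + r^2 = r*(-6*k + r)*(r + 1)*(k*r + 1)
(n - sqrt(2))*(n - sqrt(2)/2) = n^2 - 3*sqrt(2)*n/2 + 1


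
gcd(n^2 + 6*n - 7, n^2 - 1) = n - 1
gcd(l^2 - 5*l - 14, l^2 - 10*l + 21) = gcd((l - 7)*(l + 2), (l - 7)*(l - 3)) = l - 7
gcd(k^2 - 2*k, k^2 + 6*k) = k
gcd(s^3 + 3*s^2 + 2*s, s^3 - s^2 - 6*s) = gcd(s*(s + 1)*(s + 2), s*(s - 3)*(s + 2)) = s^2 + 2*s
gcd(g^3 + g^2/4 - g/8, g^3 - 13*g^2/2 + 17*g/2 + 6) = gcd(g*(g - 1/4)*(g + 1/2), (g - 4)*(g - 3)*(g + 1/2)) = g + 1/2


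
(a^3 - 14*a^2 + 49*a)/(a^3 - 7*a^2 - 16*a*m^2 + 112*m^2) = a*(a - 7)/(a^2 - 16*m^2)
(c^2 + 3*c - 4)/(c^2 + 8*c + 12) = (c^2 + 3*c - 4)/(c^2 + 8*c + 12)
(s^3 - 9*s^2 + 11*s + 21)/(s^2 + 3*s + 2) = (s^2 - 10*s + 21)/(s + 2)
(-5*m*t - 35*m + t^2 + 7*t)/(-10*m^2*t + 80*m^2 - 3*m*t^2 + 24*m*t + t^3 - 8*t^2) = (t + 7)/(2*m*t - 16*m + t^2 - 8*t)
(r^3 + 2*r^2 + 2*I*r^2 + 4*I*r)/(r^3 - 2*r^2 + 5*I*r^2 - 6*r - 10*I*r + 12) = r*(r + 2)/(r^2 + r*(-2 + 3*I) - 6*I)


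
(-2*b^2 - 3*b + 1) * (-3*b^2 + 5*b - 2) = 6*b^4 - b^3 - 14*b^2 + 11*b - 2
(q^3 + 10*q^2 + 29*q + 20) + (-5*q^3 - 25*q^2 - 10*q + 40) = -4*q^3 - 15*q^2 + 19*q + 60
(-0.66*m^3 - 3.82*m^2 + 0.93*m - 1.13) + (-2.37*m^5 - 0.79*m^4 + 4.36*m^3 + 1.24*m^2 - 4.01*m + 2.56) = -2.37*m^5 - 0.79*m^4 + 3.7*m^3 - 2.58*m^2 - 3.08*m + 1.43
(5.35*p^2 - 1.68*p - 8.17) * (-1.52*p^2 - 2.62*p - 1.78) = -8.132*p^4 - 11.4634*p^3 + 7.297*p^2 + 24.3958*p + 14.5426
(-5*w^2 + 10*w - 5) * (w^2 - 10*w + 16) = -5*w^4 + 60*w^3 - 185*w^2 + 210*w - 80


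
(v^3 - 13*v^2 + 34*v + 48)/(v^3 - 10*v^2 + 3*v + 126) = (v^2 - 7*v - 8)/(v^2 - 4*v - 21)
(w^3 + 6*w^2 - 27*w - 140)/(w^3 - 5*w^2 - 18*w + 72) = (w^2 + 2*w - 35)/(w^2 - 9*w + 18)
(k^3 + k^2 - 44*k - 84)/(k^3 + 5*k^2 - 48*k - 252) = (k + 2)/(k + 6)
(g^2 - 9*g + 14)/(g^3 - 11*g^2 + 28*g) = (g - 2)/(g*(g - 4))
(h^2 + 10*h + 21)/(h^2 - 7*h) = (h^2 + 10*h + 21)/(h*(h - 7))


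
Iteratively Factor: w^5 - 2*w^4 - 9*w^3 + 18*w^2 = (w)*(w^4 - 2*w^3 - 9*w^2 + 18*w) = w*(w - 2)*(w^3 - 9*w) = w^2*(w - 2)*(w^2 - 9) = w^2*(w - 2)*(w + 3)*(w - 3)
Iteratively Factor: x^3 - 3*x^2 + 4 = (x - 2)*(x^2 - x - 2) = (x - 2)^2*(x + 1)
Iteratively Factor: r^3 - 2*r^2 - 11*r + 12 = (r - 4)*(r^2 + 2*r - 3) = (r - 4)*(r - 1)*(r + 3)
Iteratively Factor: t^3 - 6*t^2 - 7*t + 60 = (t - 5)*(t^2 - t - 12) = (t - 5)*(t - 4)*(t + 3)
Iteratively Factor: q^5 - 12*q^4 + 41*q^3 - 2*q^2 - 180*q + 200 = (q - 5)*(q^4 - 7*q^3 + 6*q^2 + 28*q - 40) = (q - 5)*(q + 2)*(q^3 - 9*q^2 + 24*q - 20) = (q - 5)*(q - 2)*(q + 2)*(q^2 - 7*q + 10) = (q - 5)*(q - 2)^2*(q + 2)*(q - 5)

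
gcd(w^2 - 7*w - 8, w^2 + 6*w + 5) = w + 1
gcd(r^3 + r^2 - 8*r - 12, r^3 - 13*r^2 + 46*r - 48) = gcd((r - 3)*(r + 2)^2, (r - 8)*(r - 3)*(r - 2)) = r - 3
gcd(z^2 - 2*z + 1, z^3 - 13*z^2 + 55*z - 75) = 1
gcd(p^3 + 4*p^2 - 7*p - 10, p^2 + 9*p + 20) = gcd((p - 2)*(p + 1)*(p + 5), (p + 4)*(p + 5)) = p + 5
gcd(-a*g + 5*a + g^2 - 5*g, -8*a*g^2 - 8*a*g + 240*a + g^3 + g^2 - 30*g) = g - 5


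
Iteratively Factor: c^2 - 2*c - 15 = (c - 5)*(c + 3)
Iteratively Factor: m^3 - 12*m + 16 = (m - 2)*(m^2 + 2*m - 8) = (m - 2)^2*(m + 4)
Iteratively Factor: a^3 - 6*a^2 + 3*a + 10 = (a - 5)*(a^2 - a - 2) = (a - 5)*(a + 1)*(a - 2)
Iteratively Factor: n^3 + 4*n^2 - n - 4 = (n - 1)*(n^2 + 5*n + 4) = (n - 1)*(n + 4)*(n + 1)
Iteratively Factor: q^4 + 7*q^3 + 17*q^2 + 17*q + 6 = (q + 1)*(q^3 + 6*q^2 + 11*q + 6) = (q + 1)^2*(q^2 + 5*q + 6) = (q + 1)^2*(q + 3)*(q + 2)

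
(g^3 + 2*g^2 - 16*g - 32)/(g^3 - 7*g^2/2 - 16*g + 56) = 2*(g + 2)/(2*g - 7)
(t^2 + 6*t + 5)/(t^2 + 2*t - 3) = (t^2 + 6*t + 5)/(t^2 + 2*t - 3)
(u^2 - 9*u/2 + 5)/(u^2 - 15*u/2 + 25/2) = (u - 2)/(u - 5)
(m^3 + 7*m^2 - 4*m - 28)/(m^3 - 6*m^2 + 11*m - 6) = (m^2 + 9*m + 14)/(m^2 - 4*m + 3)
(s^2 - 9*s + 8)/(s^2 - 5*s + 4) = (s - 8)/(s - 4)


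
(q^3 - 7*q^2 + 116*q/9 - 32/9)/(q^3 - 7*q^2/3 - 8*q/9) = (3*q^2 - 13*q + 4)/(q*(3*q + 1))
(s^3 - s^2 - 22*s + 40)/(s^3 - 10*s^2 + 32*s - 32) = (s + 5)/(s - 4)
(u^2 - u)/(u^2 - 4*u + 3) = u/(u - 3)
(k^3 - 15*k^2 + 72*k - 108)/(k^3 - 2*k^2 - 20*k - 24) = (k^2 - 9*k + 18)/(k^2 + 4*k + 4)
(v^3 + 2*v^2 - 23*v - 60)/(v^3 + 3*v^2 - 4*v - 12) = (v^2 - v - 20)/(v^2 - 4)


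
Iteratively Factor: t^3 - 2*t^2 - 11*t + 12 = (t + 3)*(t^2 - 5*t + 4) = (t - 4)*(t + 3)*(t - 1)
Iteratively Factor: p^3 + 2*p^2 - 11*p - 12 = (p - 3)*(p^2 + 5*p + 4) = (p - 3)*(p + 4)*(p + 1)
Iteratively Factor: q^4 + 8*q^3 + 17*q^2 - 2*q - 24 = (q + 4)*(q^3 + 4*q^2 + q - 6) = (q + 2)*(q + 4)*(q^2 + 2*q - 3) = (q - 1)*(q + 2)*(q + 4)*(q + 3)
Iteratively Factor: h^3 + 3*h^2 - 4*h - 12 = (h + 3)*(h^2 - 4) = (h - 2)*(h + 3)*(h + 2)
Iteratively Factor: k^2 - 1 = (k - 1)*(k + 1)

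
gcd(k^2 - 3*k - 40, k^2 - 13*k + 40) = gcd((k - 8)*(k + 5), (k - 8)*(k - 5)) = k - 8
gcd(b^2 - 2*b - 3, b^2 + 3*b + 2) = b + 1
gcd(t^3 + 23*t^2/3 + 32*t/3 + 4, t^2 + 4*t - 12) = t + 6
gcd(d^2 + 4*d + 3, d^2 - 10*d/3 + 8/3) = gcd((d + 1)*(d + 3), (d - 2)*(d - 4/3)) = 1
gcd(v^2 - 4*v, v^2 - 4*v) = v^2 - 4*v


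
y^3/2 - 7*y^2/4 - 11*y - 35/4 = (y/2 + 1/2)*(y - 7)*(y + 5/2)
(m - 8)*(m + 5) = m^2 - 3*m - 40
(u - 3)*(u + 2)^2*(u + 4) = u^4 + 5*u^3 - 4*u^2 - 44*u - 48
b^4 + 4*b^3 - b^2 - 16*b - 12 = (b - 2)*(b + 1)*(b + 2)*(b + 3)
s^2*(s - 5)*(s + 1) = s^4 - 4*s^3 - 5*s^2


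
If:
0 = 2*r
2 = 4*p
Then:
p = 1/2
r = 0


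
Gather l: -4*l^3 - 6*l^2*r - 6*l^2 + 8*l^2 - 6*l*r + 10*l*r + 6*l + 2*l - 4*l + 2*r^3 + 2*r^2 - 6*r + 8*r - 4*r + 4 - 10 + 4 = -4*l^3 + l^2*(2 - 6*r) + l*(4*r + 4) + 2*r^3 + 2*r^2 - 2*r - 2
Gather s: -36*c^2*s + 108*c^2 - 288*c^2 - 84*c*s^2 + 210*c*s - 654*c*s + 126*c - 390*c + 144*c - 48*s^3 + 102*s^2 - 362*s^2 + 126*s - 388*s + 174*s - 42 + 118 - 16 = -180*c^2 - 120*c - 48*s^3 + s^2*(-84*c - 260) + s*(-36*c^2 - 444*c - 88) + 60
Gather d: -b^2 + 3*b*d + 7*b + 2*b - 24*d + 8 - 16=-b^2 + 9*b + d*(3*b - 24) - 8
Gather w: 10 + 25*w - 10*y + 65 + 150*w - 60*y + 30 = 175*w - 70*y + 105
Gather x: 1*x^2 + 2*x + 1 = x^2 + 2*x + 1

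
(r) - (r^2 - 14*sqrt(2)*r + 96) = -r^2 + r + 14*sqrt(2)*r - 96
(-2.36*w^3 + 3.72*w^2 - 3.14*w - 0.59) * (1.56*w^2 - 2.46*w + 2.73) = -3.6816*w^5 + 11.6088*w^4 - 20.4924*w^3 + 16.9596*w^2 - 7.1208*w - 1.6107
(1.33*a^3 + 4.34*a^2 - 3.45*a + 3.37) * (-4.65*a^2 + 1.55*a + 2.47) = -6.1845*a^5 - 18.1195*a^4 + 26.0546*a^3 - 10.2982*a^2 - 3.298*a + 8.3239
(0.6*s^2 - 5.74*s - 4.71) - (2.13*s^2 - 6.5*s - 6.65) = -1.53*s^2 + 0.76*s + 1.94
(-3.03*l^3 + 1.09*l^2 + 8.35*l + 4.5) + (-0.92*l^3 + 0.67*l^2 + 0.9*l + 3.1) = -3.95*l^3 + 1.76*l^2 + 9.25*l + 7.6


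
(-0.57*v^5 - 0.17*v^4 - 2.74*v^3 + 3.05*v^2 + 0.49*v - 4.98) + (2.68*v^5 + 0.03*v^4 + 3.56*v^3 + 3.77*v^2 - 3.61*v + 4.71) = 2.11*v^5 - 0.14*v^4 + 0.82*v^3 + 6.82*v^2 - 3.12*v - 0.27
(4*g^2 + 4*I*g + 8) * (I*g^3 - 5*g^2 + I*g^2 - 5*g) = 4*I*g^5 - 24*g^4 + 4*I*g^4 - 24*g^3 - 12*I*g^3 - 40*g^2 - 12*I*g^2 - 40*g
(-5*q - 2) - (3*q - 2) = -8*q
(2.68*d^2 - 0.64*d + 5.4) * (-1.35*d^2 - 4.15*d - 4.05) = -3.618*d^4 - 10.258*d^3 - 15.488*d^2 - 19.818*d - 21.87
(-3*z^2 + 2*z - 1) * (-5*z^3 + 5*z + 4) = 15*z^5 - 10*z^4 - 10*z^3 - 2*z^2 + 3*z - 4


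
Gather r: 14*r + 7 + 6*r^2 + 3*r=6*r^2 + 17*r + 7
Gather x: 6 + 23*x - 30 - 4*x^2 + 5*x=-4*x^2 + 28*x - 24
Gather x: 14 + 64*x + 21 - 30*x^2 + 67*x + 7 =-30*x^2 + 131*x + 42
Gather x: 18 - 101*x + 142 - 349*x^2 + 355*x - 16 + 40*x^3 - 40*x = 40*x^3 - 349*x^2 + 214*x + 144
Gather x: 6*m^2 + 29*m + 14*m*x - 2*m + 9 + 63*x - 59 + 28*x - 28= 6*m^2 + 27*m + x*(14*m + 91) - 78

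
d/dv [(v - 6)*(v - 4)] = 2*v - 10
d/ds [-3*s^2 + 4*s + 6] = 4 - 6*s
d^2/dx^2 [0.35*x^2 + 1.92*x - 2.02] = 0.700000000000000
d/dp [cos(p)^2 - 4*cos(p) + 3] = 2*(2 - cos(p))*sin(p)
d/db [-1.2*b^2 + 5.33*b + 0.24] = 5.33 - 2.4*b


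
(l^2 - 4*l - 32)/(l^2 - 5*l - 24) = (l + 4)/(l + 3)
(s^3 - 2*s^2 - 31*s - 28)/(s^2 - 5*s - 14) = (s^2 + 5*s + 4)/(s + 2)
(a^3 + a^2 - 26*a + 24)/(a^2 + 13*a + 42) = (a^2 - 5*a + 4)/(a + 7)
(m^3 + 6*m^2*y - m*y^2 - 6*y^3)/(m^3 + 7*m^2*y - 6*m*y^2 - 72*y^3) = (-m^2 + y^2)/(-m^2 - m*y + 12*y^2)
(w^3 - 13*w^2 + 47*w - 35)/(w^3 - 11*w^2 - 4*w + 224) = (w^2 - 6*w + 5)/(w^2 - 4*w - 32)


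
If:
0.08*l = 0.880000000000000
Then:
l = 11.00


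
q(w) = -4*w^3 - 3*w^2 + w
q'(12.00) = -1799.00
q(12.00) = -7332.00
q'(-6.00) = -395.00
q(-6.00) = 750.00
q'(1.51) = -35.42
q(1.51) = -19.10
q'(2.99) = -124.22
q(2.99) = -130.75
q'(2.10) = -64.52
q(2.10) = -48.17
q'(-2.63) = -66.22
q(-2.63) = 49.39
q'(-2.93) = -84.44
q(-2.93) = 71.93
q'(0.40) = -3.32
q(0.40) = -0.34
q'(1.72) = -44.82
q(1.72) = -27.51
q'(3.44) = -161.64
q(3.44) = -194.89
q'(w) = -12*w^2 - 6*w + 1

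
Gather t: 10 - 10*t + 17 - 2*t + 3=30 - 12*t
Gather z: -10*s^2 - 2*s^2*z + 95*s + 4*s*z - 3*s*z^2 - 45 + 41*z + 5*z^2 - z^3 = -10*s^2 + 95*s - z^3 + z^2*(5 - 3*s) + z*(-2*s^2 + 4*s + 41) - 45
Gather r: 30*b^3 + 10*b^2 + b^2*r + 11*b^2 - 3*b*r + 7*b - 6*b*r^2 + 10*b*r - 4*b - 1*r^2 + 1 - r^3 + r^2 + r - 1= 30*b^3 + 21*b^2 - 6*b*r^2 + 3*b - r^3 + r*(b^2 + 7*b + 1)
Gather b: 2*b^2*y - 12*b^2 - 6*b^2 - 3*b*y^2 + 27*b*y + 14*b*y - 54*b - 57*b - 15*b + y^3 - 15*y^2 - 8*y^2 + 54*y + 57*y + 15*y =b^2*(2*y - 18) + b*(-3*y^2 + 41*y - 126) + y^3 - 23*y^2 + 126*y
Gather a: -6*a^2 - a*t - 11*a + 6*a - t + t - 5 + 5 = -6*a^2 + a*(-t - 5)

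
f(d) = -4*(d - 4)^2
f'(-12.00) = 128.00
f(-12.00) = -1024.00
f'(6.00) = -16.00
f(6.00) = -16.00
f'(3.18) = 6.56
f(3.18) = -2.69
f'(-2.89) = 55.12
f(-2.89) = -189.89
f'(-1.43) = 43.44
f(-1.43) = -117.94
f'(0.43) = 28.56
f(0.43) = -50.98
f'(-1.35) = 42.80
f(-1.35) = -114.49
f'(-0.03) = 32.24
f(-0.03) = -64.96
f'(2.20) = 14.40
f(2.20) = -12.96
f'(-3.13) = 57.04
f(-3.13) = -203.35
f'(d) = 32 - 8*d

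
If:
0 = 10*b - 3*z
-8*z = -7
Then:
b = 21/80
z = 7/8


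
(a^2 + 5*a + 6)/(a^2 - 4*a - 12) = (a + 3)/(a - 6)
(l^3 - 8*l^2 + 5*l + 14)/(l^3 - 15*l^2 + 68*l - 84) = (l + 1)/(l - 6)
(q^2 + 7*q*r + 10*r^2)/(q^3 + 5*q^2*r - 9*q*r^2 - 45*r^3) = (q + 2*r)/(q^2 - 9*r^2)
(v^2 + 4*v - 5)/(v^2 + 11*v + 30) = (v - 1)/(v + 6)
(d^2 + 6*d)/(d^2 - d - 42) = d/(d - 7)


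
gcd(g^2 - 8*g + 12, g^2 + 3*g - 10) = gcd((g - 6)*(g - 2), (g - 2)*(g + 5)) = g - 2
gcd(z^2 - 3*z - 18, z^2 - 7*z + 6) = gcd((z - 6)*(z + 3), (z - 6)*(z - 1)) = z - 6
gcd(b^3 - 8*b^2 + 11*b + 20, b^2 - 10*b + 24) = b - 4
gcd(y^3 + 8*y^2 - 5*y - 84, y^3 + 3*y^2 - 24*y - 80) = y + 4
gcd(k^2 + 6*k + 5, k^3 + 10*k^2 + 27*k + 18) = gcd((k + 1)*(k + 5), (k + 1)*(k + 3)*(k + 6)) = k + 1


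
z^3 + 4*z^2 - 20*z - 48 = (z - 4)*(z + 2)*(z + 6)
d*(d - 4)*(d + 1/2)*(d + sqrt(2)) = d^4 - 7*d^3/2 + sqrt(2)*d^3 - 7*sqrt(2)*d^2/2 - 2*d^2 - 2*sqrt(2)*d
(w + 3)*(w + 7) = w^2 + 10*w + 21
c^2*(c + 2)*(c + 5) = c^4 + 7*c^3 + 10*c^2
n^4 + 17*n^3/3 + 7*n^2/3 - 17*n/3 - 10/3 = (n - 1)*(n + 2/3)*(n + 1)*(n + 5)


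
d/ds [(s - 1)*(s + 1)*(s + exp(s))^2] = (s + exp(s))*(2*(s - 1)*(s + 1)*(exp(s) + 1) + (s - 1)*(s + exp(s)) + (s + 1)*(s + exp(s)))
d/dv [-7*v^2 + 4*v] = 4 - 14*v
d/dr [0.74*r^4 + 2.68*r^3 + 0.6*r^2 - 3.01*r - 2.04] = 2.96*r^3 + 8.04*r^2 + 1.2*r - 3.01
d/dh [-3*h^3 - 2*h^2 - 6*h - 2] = -9*h^2 - 4*h - 6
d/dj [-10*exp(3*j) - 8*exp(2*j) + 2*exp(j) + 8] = (-30*exp(2*j) - 16*exp(j) + 2)*exp(j)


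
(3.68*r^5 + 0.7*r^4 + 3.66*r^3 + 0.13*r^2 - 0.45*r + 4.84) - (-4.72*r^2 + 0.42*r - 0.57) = 3.68*r^5 + 0.7*r^4 + 3.66*r^3 + 4.85*r^2 - 0.87*r + 5.41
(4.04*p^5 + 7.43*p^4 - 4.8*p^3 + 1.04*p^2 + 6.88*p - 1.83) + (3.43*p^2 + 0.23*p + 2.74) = 4.04*p^5 + 7.43*p^4 - 4.8*p^3 + 4.47*p^2 + 7.11*p + 0.91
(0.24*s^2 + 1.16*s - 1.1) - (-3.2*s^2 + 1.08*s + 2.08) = 3.44*s^2 + 0.0799999999999998*s - 3.18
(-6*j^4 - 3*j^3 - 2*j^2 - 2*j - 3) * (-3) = 18*j^4 + 9*j^3 + 6*j^2 + 6*j + 9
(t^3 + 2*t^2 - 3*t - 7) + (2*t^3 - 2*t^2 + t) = 3*t^3 - 2*t - 7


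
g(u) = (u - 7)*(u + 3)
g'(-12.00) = -28.00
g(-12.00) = 171.00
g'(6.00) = 8.00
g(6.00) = -9.00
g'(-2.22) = -8.44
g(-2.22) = -7.19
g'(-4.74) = -13.48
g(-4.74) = 20.43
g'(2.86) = 1.72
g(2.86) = -24.26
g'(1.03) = -1.94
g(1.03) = -24.06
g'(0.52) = -2.96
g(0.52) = -22.81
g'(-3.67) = -11.34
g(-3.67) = 7.15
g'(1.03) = -1.94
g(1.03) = -24.06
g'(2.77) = 1.54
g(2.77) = -24.41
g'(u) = 2*u - 4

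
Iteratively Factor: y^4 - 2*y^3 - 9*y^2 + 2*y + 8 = (y - 1)*(y^3 - y^2 - 10*y - 8) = (y - 4)*(y - 1)*(y^2 + 3*y + 2) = (y - 4)*(y - 1)*(y + 1)*(y + 2)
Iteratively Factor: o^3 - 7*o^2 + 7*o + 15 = (o + 1)*(o^2 - 8*o + 15) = (o - 3)*(o + 1)*(o - 5)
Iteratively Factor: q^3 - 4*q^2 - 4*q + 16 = (q - 4)*(q^2 - 4) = (q - 4)*(q + 2)*(q - 2)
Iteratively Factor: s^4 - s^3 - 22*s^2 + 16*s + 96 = (s - 4)*(s^3 + 3*s^2 - 10*s - 24) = (s - 4)*(s + 2)*(s^2 + s - 12) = (s - 4)*(s + 2)*(s + 4)*(s - 3)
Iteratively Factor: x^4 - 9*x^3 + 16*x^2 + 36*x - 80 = (x - 2)*(x^3 - 7*x^2 + 2*x + 40) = (x - 4)*(x - 2)*(x^2 - 3*x - 10) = (x - 5)*(x - 4)*(x - 2)*(x + 2)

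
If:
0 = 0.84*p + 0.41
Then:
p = -0.49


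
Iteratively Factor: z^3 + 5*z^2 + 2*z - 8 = (z + 4)*(z^2 + z - 2) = (z + 2)*(z + 4)*(z - 1)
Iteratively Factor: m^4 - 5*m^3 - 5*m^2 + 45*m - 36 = (m + 3)*(m^3 - 8*m^2 + 19*m - 12) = (m - 1)*(m + 3)*(m^2 - 7*m + 12) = (m - 3)*(m - 1)*(m + 3)*(m - 4)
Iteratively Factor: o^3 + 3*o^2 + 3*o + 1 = (o + 1)*(o^2 + 2*o + 1) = (o + 1)^2*(o + 1)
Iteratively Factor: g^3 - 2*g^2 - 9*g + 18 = (g + 3)*(g^2 - 5*g + 6) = (g - 3)*(g + 3)*(g - 2)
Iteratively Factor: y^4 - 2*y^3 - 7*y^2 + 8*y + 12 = (y + 1)*(y^3 - 3*y^2 - 4*y + 12) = (y + 1)*(y + 2)*(y^2 - 5*y + 6) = (y - 3)*(y + 1)*(y + 2)*(y - 2)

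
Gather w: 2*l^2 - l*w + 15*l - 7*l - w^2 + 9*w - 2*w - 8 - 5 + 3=2*l^2 + 8*l - w^2 + w*(7 - l) - 10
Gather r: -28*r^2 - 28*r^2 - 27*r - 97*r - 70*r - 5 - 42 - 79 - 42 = -56*r^2 - 194*r - 168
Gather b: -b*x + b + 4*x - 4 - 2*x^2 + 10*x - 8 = b*(1 - x) - 2*x^2 + 14*x - 12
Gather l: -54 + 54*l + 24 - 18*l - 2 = 36*l - 32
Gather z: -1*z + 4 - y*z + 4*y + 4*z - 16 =4*y + z*(3 - y) - 12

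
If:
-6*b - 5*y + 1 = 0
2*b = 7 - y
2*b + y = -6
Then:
No Solution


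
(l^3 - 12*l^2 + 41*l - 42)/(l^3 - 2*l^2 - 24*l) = (-l^3 + 12*l^2 - 41*l + 42)/(l*(-l^2 + 2*l + 24))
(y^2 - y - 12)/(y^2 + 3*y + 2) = (y^2 - y - 12)/(y^2 + 3*y + 2)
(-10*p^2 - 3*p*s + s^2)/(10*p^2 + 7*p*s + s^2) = (-5*p + s)/(5*p + s)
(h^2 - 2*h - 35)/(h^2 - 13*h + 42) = (h + 5)/(h - 6)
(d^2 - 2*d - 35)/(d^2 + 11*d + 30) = (d - 7)/(d + 6)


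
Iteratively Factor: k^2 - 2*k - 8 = (k - 4)*(k + 2)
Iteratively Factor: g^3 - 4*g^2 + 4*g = (g - 2)*(g^2 - 2*g) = (g - 2)^2*(g)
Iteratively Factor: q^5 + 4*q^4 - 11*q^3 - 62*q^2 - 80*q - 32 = (q + 4)*(q^4 - 11*q^2 - 18*q - 8) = (q + 1)*(q + 4)*(q^3 - q^2 - 10*q - 8) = (q + 1)*(q + 2)*(q + 4)*(q^2 - 3*q - 4) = (q + 1)^2*(q + 2)*(q + 4)*(q - 4)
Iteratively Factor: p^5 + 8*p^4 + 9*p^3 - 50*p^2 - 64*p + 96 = (p + 4)*(p^4 + 4*p^3 - 7*p^2 - 22*p + 24) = (p + 4)^2*(p^3 - 7*p + 6) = (p - 2)*(p + 4)^2*(p^2 + 2*p - 3) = (p - 2)*(p + 3)*(p + 4)^2*(p - 1)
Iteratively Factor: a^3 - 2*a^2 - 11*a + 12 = (a + 3)*(a^2 - 5*a + 4) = (a - 1)*(a + 3)*(a - 4)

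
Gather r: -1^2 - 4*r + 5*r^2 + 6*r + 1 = 5*r^2 + 2*r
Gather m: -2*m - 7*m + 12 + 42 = 54 - 9*m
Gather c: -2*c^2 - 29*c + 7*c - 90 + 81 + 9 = -2*c^2 - 22*c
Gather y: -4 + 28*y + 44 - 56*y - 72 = -28*y - 32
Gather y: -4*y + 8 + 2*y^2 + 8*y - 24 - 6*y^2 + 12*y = -4*y^2 + 16*y - 16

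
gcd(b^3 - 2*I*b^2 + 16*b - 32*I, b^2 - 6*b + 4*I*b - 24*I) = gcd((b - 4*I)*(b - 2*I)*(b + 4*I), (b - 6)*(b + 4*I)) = b + 4*I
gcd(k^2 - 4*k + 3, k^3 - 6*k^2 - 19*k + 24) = k - 1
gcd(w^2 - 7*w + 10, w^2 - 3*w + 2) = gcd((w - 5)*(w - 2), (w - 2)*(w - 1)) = w - 2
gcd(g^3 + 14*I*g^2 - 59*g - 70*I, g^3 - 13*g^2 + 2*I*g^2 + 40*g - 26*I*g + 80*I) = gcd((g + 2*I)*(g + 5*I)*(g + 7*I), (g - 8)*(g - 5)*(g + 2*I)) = g + 2*I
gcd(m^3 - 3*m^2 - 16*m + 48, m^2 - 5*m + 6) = m - 3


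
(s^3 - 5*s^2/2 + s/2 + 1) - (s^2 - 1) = s^3 - 7*s^2/2 + s/2 + 2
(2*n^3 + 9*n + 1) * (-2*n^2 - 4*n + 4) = -4*n^5 - 8*n^4 - 10*n^3 - 38*n^2 + 32*n + 4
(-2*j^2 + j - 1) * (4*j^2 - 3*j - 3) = -8*j^4 + 10*j^3 - j^2 + 3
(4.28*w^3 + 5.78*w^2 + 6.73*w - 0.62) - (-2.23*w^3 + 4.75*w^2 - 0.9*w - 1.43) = 6.51*w^3 + 1.03*w^2 + 7.63*w + 0.81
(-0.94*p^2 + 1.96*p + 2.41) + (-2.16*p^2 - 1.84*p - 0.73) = -3.1*p^2 + 0.12*p + 1.68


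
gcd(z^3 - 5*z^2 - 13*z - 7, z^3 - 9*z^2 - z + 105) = z - 7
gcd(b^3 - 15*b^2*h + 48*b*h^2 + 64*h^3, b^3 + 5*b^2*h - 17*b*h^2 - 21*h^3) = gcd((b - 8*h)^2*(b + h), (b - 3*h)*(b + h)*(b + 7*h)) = b + h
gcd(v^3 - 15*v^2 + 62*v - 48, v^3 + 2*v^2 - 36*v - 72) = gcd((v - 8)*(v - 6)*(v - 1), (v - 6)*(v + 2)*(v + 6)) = v - 6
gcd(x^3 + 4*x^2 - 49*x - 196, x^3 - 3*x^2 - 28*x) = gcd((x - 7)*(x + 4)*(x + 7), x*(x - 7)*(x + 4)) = x^2 - 3*x - 28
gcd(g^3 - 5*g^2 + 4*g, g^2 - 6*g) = g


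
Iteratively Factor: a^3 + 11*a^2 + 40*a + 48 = (a + 4)*(a^2 + 7*a + 12) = (a + 3)*(a + 4)*(a + 4)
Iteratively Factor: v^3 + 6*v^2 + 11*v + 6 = (v + 3)*(v^2 + 3*v + 2) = (v + 2)*(v + 3)*(v + 1)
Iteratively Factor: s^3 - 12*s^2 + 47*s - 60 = (s - 5)*(s^2 - 7*s + 12) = (s - 5)*(s - 3)*(s - 4)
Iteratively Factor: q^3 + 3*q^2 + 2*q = (q + 1)*(q^2 + 2*q) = q*(q + 1)*(q + 2)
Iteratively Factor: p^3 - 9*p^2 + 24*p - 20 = (p - 2)*(p^2 - 7*p + 10) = (p - 2)^2*(p - 5)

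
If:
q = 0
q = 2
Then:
No Solution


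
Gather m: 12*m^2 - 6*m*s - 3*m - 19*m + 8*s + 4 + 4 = 12*m^2 + m*(-6*s - 22) + 8*s + 8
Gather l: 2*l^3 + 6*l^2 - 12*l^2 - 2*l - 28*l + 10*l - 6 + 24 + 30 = 2*l^3 - 6*l^2 - 20*l + 48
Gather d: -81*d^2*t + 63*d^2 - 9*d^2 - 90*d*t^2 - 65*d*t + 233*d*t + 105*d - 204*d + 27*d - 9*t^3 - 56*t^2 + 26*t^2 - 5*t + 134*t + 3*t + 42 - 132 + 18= d^2*(54 - 81*t) + d*(-90*t^2 + 168*t - 72) - 9*t^3 - 30*t^2 + 132*t - 72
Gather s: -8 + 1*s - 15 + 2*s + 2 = 3*s - 21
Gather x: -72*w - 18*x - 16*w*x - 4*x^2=-72*w - 4*x^2 + x*(-16*w - 18)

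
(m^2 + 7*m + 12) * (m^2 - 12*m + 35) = m^4 - 5*m^3 - 37*m^2 + 101*m + 420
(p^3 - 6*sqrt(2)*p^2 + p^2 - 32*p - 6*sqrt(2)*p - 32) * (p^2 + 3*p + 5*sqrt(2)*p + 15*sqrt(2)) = p^5 - sqrt(2)*p^4 + 4*p^4 - 89*p^3 - 4*sqrt(2)*p^3 - 368*p^2 - 163*sqrt(2)*p^2 - 640*sqrt(2)*p - 276*p - 480*sqrt(2)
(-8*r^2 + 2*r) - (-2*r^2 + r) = -6*r^2 + r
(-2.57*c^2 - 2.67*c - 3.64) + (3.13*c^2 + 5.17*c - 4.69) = 0.56*c^2 + 2.5*c - 8.33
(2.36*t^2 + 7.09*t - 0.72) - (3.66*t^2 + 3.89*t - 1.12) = -1.3*t^2 + 3.2*t + 0.4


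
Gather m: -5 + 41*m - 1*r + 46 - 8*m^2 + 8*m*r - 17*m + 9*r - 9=-8*m^2 + m*(8*r + 24) + 8*r + 32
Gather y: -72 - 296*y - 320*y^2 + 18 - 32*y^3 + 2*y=-32*y^3 - 320*y^2 - 294*y - 54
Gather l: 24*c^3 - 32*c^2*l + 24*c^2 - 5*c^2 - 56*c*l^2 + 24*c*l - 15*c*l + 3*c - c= 24*c^3 + 19*c^2 - 56*c*l^2 + 2*c + l*(-32*c^2 + 9*c)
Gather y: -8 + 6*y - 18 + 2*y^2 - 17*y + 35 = 2*y^2 - 11*y + 9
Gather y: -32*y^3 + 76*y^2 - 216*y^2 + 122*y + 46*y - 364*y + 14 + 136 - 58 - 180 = -32*y^3 - 140*y^2 - 196*y - 88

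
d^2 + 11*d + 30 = (d + 5)*(d + 6)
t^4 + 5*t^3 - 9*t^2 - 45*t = t*(t - 3)*(t + 3)*(t + 5)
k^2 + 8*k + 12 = (k + 2)*(k + 6)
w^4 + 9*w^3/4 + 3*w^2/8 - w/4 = w*(w - 1/4)*(w + 1/2)*(w + 2)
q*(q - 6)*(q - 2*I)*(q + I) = q^4 - 6*q^3 - I*q^3 + 2*q^2 + 6*I*q^2 - 12*q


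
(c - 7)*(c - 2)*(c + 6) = c^3 - 3*c^2 - 40*c + 84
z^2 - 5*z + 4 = (z - 4)*(z - 1)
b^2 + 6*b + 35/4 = (b + 5/2)*(b + 7/2)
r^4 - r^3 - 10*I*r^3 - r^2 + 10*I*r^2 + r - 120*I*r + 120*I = (r - 1)*(r - 8*I)*(r - 5*I)*(r + 3*I)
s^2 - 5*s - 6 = (s - 6)*(s + 1)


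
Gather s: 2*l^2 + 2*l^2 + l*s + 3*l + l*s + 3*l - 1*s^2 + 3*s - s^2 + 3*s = 4*l^2 + 6*l - 2*s^2 + s*(2*l + 6)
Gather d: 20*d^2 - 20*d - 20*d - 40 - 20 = 20*d^2 - 40*d - 60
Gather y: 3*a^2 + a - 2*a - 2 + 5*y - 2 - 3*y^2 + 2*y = 3*a^2 - a - 3*y^2 + 7*y - 4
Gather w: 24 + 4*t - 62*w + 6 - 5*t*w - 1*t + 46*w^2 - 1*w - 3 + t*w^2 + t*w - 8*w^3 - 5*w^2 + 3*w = 3*t - 8*w^3 + w^2*(t + 41) + w*(-4*t - 60) + 27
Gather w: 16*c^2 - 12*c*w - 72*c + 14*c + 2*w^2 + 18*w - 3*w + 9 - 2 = 16*c^2 - 58*c + 2*w^2 + w*(15 - 12*c) + 7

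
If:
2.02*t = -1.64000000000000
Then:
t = -0.81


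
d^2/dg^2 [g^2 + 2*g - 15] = 2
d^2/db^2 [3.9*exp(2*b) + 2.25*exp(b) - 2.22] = (15.6*exp(b) + 2.25)*exp(b)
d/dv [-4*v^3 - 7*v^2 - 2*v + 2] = -12*v^2 - 14*v - 2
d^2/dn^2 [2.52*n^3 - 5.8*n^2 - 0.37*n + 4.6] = 15.12*n - 11.6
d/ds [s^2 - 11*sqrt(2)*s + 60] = 2*s - 11*sqrt(2)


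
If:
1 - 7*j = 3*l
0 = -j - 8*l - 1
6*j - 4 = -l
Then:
No Solution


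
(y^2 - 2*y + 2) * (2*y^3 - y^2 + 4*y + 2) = 2*y^5 - 5*y^4 + 10*y^3 - 8*y^2 + 4*y + 4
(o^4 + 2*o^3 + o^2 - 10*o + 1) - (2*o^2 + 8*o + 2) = o^4 + 2*o^3 - o^2 - 18*o - 1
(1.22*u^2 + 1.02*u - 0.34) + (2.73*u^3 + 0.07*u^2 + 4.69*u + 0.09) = 2.73*u^3 + 1.29*u^2 + 5.71*u - 0.25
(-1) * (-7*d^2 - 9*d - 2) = 7*d^2 + 9*d + 2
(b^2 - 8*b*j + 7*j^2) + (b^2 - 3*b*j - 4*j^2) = 2*b^2 - 11*b*j + 3*j^2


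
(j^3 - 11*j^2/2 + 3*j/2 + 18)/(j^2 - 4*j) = j - 3/2 - 9/(2*j)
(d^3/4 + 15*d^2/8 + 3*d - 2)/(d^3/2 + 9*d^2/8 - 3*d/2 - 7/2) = (2*d^3 + 15*d^2 + 24*d - 16)/(4*d^3 + 9*d^2 - 12*d - 28)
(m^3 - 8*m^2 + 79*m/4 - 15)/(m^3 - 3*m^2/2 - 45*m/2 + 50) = (m - 3/2)/(m + 5)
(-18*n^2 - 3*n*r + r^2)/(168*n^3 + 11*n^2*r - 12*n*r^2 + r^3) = (-6*n + r)/(56*n^2 - 15*n*r + r^2)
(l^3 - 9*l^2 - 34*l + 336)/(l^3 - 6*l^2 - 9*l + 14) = (l^2 - 2*l - 48)/(l^2 + l - 2)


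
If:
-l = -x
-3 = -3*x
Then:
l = 1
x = 1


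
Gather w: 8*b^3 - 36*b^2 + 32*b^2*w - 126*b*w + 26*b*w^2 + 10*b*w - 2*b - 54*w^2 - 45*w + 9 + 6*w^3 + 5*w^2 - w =8*b^3 - 36*b^2 - 2*b + 6*w^3 + w^2*(26*b - 49) + w*(32*b^2 - 116*b - 46) + 9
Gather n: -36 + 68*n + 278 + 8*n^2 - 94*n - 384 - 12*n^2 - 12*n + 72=-4*n^2 - 38*n - 70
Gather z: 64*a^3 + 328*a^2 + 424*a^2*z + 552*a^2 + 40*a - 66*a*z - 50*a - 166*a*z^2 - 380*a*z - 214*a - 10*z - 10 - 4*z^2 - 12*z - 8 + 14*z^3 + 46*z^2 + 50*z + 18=64*a^3 + 880*a^2 - 224*a + 14*z^3 + z^2*(42 - 166*a) + z*(424*a^2 - 446*a + 28)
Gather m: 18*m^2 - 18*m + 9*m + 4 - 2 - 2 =18*m^2 - 9*m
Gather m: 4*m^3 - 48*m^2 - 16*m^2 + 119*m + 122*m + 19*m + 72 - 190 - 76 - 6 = 4*m^3 - 64*m^2 + 260*m - 200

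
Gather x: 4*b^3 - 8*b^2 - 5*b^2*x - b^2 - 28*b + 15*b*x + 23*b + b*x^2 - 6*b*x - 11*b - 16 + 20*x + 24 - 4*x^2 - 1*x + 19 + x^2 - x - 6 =4*b^3 - 9*b^2 - 16*b + x^2*(b - 3) + x*(-5*b^2 + 9*b + 18) + 21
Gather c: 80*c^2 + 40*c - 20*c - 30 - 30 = 80*c^2 + 20*c - 60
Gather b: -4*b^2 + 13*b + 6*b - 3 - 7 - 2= -4*b^2 + 19*b - 12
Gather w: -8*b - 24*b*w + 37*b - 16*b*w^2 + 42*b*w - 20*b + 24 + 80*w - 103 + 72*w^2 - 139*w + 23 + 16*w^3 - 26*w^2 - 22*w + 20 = 9*b + 16*w^3 + w^2*(46 - 16*b) + w*(18*b - 81) - 36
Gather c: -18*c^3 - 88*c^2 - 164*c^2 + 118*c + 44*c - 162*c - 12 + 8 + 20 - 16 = -18*c^3 - 252*c^2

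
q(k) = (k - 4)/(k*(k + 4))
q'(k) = -(k - 4)/(k*(k + 4)^2) + 1/(k*(k + 4)) - (k - 4)/(k^2*(k + 4))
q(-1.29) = 1.51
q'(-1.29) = 0.33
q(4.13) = 0.00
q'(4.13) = 0.03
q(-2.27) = 1.60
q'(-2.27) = -0.47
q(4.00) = 0.00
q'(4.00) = 0.03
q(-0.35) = 3.41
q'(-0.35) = 8.01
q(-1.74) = 1.46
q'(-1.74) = -0.06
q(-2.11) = 1.53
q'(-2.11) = -0.34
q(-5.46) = -1.19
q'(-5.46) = -0.90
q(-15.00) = -0.12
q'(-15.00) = -0.01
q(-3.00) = 2.33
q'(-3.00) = -1.89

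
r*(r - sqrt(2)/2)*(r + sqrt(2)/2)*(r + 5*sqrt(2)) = r^4 + 5*sqrt(2)*r^3 - r^2/2 - 5*sqrt(2)*r/2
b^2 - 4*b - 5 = (b - 5)*(b + 1)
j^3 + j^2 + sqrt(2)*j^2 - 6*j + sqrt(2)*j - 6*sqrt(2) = (j - 2)*(j + 3)*(j + sqrt(2))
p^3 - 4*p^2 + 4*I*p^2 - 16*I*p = p*(p - 4)*(p + 4*I)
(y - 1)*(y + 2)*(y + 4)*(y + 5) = y^4 + 10*y^3 + 27*y^2 + 2*y - 40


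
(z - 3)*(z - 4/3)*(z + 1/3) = z^3 - 4*z^2 + 23*z/9 + 4/3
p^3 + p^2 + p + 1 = (p + 1)*(p - I)*(p + I)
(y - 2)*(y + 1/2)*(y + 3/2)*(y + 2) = y^4 + 2*y^3 - 13*y^2/4 - 8*y - 3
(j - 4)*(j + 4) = j^2 - 16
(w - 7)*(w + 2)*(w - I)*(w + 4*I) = w^4 - 5*w^3 + 3*I*w^3 - 10*w^2 - 15*I*w^2 - 20*w - 42*I*w - 56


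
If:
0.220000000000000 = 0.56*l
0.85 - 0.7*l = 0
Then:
No Solution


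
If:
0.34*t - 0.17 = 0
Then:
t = 0.50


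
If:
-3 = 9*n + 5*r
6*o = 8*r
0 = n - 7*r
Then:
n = -21/68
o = -1/17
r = -3/68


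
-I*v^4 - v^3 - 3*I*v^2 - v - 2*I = (v - 2*I)*(v - I)*(v + I)*(-I*v + 1)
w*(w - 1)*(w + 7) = w^3 + 6*w^2 - 7*w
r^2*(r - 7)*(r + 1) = r^4 - 6*r^3 - 7*r^2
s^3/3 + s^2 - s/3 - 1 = (s/3 + 1)*(s - 1)*(s + 1)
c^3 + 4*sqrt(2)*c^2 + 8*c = c*(c + 2*sqrt(2))^2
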